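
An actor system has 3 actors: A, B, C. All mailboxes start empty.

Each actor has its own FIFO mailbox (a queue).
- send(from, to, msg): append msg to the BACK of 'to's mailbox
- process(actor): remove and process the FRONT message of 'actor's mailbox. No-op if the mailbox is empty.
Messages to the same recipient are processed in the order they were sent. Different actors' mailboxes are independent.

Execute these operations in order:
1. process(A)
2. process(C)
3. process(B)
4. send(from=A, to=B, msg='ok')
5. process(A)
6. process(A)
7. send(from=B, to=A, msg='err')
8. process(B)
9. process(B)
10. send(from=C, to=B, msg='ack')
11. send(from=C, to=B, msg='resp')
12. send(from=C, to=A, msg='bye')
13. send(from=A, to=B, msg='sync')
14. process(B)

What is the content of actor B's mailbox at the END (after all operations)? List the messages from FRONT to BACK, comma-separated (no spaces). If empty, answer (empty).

After 1 (process(A)): A:[] B:[] C:[]
After 2 (process(C)): A:[] B:[] C:[]
After 3 (process(B)): A:[] B:[] C:[]
After 4 (send(from=A, to=B, msg='ok')): A:[] B:[ok] C:[]
After 5 (process(A)): A:[] B:[ok] C:[]
After 6 (process(A)): A:[] B:[ok] C:[]
After 7 (send(from=B, to=A, msg='err')): A:[err] B:[ok] C:[]
After 8 (process(B)): A:[err] B:[] C:[]
After 9 (process(B)): A:[err] B:[] C:[]
After 10 (send(from=C, to=B, msg='ack')): A:[err] B:[ack] C:[]
After 11 (send(from=C, to=B, msg='resp')): A:[err] B:[ack,resp] C:[]
After 12 (send(from=C, to=A, msg='bye')): A:[err,bye] B:[ack,resp] C:[]
After 13 (send(from=A, to=B, msg='sync')): A:[err,bye] B:[ack,resp,sync] C:[]
After 14 (process(B)): A:[err,bye] B:[resp,sync] C:[]

Answer: resp,sync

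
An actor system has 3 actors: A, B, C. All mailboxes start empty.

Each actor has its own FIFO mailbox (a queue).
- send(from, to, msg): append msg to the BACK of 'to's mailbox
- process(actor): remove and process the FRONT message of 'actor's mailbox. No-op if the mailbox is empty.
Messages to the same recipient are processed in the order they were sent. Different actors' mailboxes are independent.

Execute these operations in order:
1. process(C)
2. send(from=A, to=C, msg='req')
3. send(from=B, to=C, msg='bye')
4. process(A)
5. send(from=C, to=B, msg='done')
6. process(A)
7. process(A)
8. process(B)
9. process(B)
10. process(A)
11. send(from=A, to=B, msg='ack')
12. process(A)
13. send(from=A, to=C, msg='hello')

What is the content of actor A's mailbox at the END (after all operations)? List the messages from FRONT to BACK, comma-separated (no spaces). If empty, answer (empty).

After 1 (process(C)): A:[] B:[] C:[]
After 2 (send(from=A, to=C, msg='req')): A:[] B:[] C:[req]
After 3 (send(from=B, to=C, msg='bye')): A:[] B:[] C:[req,bye]
After 4 (process(A)): A:[] B:[] C:[req,bye]
After 5 (send(from=C, to=B, msg='done')): A:[] B:[done] C:[req,bye]
After 6 (process(A)): A:[] B:[done] C:[req,bye]
After 7 (process(A)): A:[] B:[done] C:[req,bye]
After 8 (process(B)): A:[] B:[] C:[req,bye]
After 9 (process(B)): A:[] B:[] C:[req,bye]
After 10 (process(A)): A:[] B:[] C:[req,bye]
After 11 (send(from=A, to=B, msg='ack')): A:[] B:[ack] C:[req,bye]
After 12 (process(A)): A:[] B:[ack] C:[req,bye]
After 13 (send(from=A, to=C, msg='hello')): A:[] B:[ack] C:[req,bye,hello]

Answer: (empty)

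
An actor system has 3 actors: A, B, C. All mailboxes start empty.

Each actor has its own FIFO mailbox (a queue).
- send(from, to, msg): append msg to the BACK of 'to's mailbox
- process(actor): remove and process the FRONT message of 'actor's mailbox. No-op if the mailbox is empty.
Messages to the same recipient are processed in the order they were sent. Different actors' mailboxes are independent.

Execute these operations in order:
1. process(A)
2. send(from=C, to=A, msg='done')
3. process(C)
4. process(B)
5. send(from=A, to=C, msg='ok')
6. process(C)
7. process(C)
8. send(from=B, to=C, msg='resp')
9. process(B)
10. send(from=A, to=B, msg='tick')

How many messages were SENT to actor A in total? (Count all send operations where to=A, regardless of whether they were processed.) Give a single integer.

Answer: 1

Derivation:
After 1 (process(A)): A:[] B:[] C:[]
After 2 (send(from=C, to=A, msg='done')): A:[done] B:[] C:[]
After 3 (process(C)): A:[done] B:[] C:[]
After 4 (process(B)): A:[done] B:[] C:[]
After 5 (send(from=A, to=C, msg='ok')): A:[done] B:[] C:[ok]
After 6 (process(C)): A:[done] B:[] C:[]
After 7 (process(C)): A:[done] B:[] C:[]
After 8 (send(from=B, to=C, msg='resp')): A:[done] B:[] C:[resp]
After 9 (process(B)): A:[done] B:[] C:[resp]
After 10 (send(from=A, to=B, msg='tick')): A:[done] B:[tick] C:[resp]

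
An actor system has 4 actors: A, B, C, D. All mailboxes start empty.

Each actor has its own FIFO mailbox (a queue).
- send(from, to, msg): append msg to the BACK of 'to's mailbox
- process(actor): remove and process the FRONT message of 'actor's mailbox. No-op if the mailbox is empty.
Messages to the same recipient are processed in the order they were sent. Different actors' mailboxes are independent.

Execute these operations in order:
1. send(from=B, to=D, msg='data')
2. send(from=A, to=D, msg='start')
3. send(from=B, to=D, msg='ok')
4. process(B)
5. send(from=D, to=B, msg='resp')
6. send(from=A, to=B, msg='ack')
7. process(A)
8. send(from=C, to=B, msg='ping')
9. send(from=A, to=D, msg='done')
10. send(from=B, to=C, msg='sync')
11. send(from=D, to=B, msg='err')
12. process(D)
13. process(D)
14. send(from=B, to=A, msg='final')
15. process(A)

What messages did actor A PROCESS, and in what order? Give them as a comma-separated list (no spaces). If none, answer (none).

Answer: final

Derivation:
After 1 (send(from=B, to=D, msg='data')): A:[] B:[] C:[] D:[data]
After 2 (send(from=A, to=D, msg='start')): A:[] B:[] C:[] D:[data,start]
After 3 (send(from=B, to=D, msg='ok')): A:[] B:[] C:[] D:[data,start,ok]
After 4 (process(B)): A:[] B:[] C:[] D:[data,start,ok]
After 5 (send(from=D, to=B, msg='resp')): A:[] B:[resp] C:[] D:[data,start,ok]
After 6 (send(from=A, to=B, msg='ack')): A:[] B:[resp,ack] C:[] D:[data,start,ok]
After 7 (process(A)): A:[] B:[resp,ack] C:[] D:[data,start,ok]
After 8 (send(from=C, to=B, msg='ping')): A:[] B:[resp,ack,ping] C:[] D:[data,start,ok]
After 9 (send(from=A, to=D, msg='done')): A:[] B:[resp,ack,ping] C:[] D:[data,start,ok,done]
After 10 (send(from=B, to=C, msg='sync')): A:[] B:[resp,ack,ping] C:[sync] D:[data,start,ok,done]
After 11 (send(from=D, to=B, msg='err')): A:[] B:[resp,ack,ping,err] C:[sync] D:[data,start,ok,done]
After 12 (process(D)): A:[] B:[resp,ack,ping,err] C:[sync] D:[start,ok,done]
After 13 (process(D)): A:[] B:[resp,ack,ping,err] C:[sync] D:[ok,done]
After 14 (send(from=B, to=A, msg='final')): A:[final] B:[resp,ack,ping,err] C:[sync] D:[ok,done]
After 15 (process(A)): A:[] B:[resp,ack,ping,err] C:[sync] D:[ok,done]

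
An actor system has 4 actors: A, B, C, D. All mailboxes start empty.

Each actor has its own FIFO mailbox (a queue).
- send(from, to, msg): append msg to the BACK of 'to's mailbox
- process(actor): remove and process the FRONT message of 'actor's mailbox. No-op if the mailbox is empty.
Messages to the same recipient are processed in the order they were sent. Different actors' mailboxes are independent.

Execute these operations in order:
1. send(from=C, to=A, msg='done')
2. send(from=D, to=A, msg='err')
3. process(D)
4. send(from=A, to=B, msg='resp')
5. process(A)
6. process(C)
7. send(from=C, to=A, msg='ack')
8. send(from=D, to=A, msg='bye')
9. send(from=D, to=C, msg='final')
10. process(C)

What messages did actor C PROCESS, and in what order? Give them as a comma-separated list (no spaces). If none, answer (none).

Answer: final

Derivation:
After 1 (send(from=C, to=A, msg='done')): A:[done] B:[] C:[] D:[]
After 2 (send(from=D, to=A, msg='err')): A:[done,err] B:[] C:[] D:[]
After 3 (process(D)): A:[done,err] B:[] C:[] D:[]
After 4 (send(from=A, to=B, msg='resp')): A:[done,err] B:[resp] C:[] D:[]
After 5 (process(A)): A:[err] B:[resp] C:[] D:[]
After 6 (process(C)): A:[err] B:[resp] C:[] D:[]
After 7 (send(from=C, to=A, msg='ack')): A:[err,ack] B:[resp] C:[] D:[]
After 8 (send(from=D, to=A, msg='bye')): A:[err,ack,bye] B:[resp] C:[] D:[]
After 9 (send(from=D, to=C, msg='final')): A:[err,ack,bye] B:[resp] C:[final] D:[]
After 10 (process(C)): A:[err,ack,bye] B:[resp] C:[] D:[]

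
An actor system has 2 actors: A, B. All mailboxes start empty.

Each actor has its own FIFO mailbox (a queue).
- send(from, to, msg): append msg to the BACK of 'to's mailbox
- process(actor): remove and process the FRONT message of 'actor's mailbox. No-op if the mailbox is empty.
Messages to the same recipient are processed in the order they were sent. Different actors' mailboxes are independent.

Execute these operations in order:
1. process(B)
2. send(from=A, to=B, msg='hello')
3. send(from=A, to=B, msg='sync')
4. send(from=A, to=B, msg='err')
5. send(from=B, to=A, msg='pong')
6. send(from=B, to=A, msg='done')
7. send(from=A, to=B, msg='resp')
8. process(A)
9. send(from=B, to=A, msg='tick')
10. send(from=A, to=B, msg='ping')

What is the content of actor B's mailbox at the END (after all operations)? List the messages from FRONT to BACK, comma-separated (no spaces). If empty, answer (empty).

Answer: hello,sync,err,resp,ping

Derivation:
After 1 (process(B)): A:[] B:[]
After 2 (send(from=A, to=B, msg='hello')): A:[] B:[hello]
After 3 (send(from=A, to=B, msg='sync')): A:[] B:[hello,sync]
After 4 (send(from=A, to=B, msg='err')): A:[] B:[hello,sync,err]
After 5 (send(from=B, to=A, msg='pong')): A:[pong] B:[hello,sync,err]
After 6 (send(from=B, to=A, msg='done')): A:[pong,done] B:[hello,sync,err]
After 7 (send(from=A, to=B, msg='resp')): A:[pong,done] B:[hello,sync,err,resp]
After 8 (process(A)): A:[done] B:[hello,sync,err,resp]
After 9 (send(from=B, to=A, msg='tick')): A:[done,tick] B:[hello,sync,err,resp]
After 10 (send(from=A, to=B, msg='ping')): A:[done,tick] B:[hello,sync,err,resp,ping]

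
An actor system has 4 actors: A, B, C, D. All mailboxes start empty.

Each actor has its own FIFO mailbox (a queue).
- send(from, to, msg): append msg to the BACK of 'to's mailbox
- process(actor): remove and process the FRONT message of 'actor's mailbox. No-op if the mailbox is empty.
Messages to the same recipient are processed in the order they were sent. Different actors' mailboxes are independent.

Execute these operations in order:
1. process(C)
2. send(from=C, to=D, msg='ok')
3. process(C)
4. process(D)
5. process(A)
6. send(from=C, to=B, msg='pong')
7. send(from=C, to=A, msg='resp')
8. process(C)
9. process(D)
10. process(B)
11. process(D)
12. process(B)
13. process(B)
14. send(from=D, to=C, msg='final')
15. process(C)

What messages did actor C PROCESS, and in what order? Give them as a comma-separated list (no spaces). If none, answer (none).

After 1 (process(C)): A:[] B:[] C:[] D:[]
After 2 (send(from=C, to=D, msg='ok')): A:[] B:[] C:[] D:[ok]
After 3 (process(C)): A:[] B:[] C:[] D:[ok]
After 4 (process(D)): A:[] B:[] C:[] D:[]
After 5 (process(A)): A:[] B:[] C:[] D:[]
After 6 (send(from=C, to=B, msg='pong')): A:[] B:[pong] C:[] D:[]
After 7 (send(from=C, to=A, msg='resp')): A:[resp] B:[pong] C:[] D:[]
After 8 (process(C)): A:[resp] B:[pong] C:[] D:[]
After 9 (process(D)): A:[resp] B:[pong] C:[] D:[]
After 10 (process(B)): A:[resp] B:[] C:[] D:[]
After 11 (process(D)): A:[resp] B:[] C:[] D:[]
After 12 (process(B)): A:[resp] B:[] C:[] D:[]
After 13 (process(B)): A:[resp] B:[] C:[] D:[]
After 14 (send(from=D, to=C, msg='final')): A:[resp] B:[] C:[final] D:[]
After 15 (process(C)): A:[resp] B:[] C:[] D:[]

Answer: final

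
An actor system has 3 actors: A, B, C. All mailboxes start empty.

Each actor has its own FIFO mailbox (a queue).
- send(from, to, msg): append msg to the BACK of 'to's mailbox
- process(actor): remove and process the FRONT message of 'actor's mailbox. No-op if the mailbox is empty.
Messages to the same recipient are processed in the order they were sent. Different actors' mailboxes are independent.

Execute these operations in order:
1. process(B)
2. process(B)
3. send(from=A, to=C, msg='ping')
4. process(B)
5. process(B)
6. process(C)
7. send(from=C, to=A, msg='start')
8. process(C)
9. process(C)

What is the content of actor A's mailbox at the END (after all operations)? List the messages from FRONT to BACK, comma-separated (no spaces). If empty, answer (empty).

Answer: start

Derivation:
After 1 (process(B)): A:[] B:[] C:[]
After 2 (process(B)): A:[] B:[] C:[]
After 3 (send(from=A, to=C, msg='ping')): A:[] B:[] C:[ping]
After 4 (process(B)): A:[] B:[] C:[ping]
After 5 (process(B)): A:[] B:[] C:[ping]
After 6 (process(C)): A:[] B:[] C:[]
After 7 (send(from=C, to=A, msg='start')): A:[start] B:[] C:[]
After 8 (process(C)): A:[start] B:[] C:[]
After 9 (process(C)): A:[start] B:[] C:[]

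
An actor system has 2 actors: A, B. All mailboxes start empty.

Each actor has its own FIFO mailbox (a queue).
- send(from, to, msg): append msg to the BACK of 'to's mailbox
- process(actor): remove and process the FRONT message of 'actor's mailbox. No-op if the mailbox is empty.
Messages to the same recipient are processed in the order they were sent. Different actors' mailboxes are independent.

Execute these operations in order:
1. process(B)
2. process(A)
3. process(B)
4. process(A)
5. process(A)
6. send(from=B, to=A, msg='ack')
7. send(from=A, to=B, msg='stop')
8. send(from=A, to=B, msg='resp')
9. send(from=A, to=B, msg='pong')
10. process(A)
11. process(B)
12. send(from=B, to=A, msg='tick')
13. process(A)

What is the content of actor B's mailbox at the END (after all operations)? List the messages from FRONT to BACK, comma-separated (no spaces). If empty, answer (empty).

Answer: resp,pong

Derivation:
After 1 (process(B)): A:[] B:[]
After 2 (process(A)): A:[] B:[]
After 3 (process(B)): A:[] B:[]
After 4 (process(A)): A:[] B:[]
After 5 (process(A)): A:[] B:[]
After 6 (send(from=B, to=A, msg='ack')): A:[ack] B:[]
After 7 (send(from=A, to=B, msg='stop')): A:[ack] B:[stop]
After 8 (send(from=A, to=B, msg='resp')): A:[ack] B:[stop,resp]
After 9 (send(from=A, to=B, msg='pong')): A:[ack] B:[stop,resp,pong]
After 10 (process(A)): A:[] B:[stop,resp,pong]
After 11 (process(B)): A:[] B:[resp,pong]
After 12 (send(from=B, to=A, msg='tick')): A:[tick] B:[resp,pong]
After 13 (process(A)): A:[] B:[resp,pong]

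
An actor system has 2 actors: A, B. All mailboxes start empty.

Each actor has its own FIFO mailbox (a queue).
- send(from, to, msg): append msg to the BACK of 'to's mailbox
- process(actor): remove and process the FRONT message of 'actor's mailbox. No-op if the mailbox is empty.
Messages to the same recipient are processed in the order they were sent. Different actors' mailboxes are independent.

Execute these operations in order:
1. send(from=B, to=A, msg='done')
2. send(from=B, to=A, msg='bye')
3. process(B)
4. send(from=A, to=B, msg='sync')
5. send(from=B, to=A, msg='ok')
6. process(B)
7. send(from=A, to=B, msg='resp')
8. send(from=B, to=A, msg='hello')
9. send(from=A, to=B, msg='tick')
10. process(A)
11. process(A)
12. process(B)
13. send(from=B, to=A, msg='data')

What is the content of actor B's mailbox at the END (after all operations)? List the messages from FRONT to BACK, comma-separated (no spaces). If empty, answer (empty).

After 1 (send(from=B, to=A, msg='done')): A:[done] B:[]
After 2 (send(from=B, to=A, msg='bye')): A:[done,bye] B:[]
After 3 (process(B)): A:[done,bye] B:[]
After 4 (send(from=A, to=B, msg='sync')): A:[done,bye] B:[sync]
After 5 (send(from=B, to=A, msg='ok')): A:[done,bye,ok] B:[sync]
After 6 (process(B)): A:[done,bye,ok] B:[]
After 7 (send(from=A, to=B, msg='resp')): A:[done,bye,ok] B:[resp]
After 8 (send(from=B, to=A, msg='hello')): A:[done,bye,ok,hello] B:[resp]
After 9 (send(from=A, to=B, msg='tick')): A:[done,bye,ok,hello] B:[resp,tick]
After 10 (process(A)): A:[bye,ok,hello] B:[resp,tick]
After 11 (process(A)): A:[ok,hello] B:[resp,tick]
After 12 (process(B)): A:[ok,hello] B:[tick]
After 13 (send(from=B, to=A, msg='data')): A:[ok,hello,data] B:[tick]

Answer: tick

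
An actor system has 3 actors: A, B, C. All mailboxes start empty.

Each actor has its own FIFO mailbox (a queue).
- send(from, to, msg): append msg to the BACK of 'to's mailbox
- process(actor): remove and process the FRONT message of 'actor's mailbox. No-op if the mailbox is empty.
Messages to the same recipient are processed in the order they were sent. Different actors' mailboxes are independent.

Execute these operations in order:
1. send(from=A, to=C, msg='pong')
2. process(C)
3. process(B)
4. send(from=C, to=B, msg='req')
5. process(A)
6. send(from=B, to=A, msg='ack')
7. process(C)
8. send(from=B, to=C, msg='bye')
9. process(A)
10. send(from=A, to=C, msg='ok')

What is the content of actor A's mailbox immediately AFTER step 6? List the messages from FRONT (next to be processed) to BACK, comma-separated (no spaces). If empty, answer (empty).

After 1 (send(from=A, to=C, msg='pong')): A:[] B:[] C:[pong]
After 2 (process(C)): A:[] B:[] C:[]
After 3 (process(B)): A:[] B:[] C:[]
After 4 (send(from=C, to=B, msg='req')): A:[] B:[req] C:[]
After 5 (process(A)): A:[] B:[req] C:[]
After 6 (send(from=B, to=A, msg='ack')): A:[ack] B:[req] C:[]

ack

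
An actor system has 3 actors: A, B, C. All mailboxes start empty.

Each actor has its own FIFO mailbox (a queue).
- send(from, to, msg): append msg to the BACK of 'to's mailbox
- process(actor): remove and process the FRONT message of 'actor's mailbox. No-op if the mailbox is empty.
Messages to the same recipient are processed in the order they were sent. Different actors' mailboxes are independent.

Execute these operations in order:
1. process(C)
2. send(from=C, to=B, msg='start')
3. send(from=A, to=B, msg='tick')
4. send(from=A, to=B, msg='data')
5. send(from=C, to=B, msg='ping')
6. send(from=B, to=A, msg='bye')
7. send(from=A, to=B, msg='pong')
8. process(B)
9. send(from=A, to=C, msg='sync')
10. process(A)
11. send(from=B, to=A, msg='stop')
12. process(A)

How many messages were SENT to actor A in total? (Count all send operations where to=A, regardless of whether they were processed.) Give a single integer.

After 1 (process(C)): A:[] B:[] C:[]
After 2 (send(from=C, to=B, msg='start')): A:[] B:[start] C:[]
After 3 (send(from=A, to=B, msg='tick')): A:[] B:[start,tick] C:[]
After 4 (send(from=A, to=B, msg='data')): A:[] B:[start,tick,data] C:[]
After 5 (send(from=C, to=B, msg='ping')): A:[] B:[start,tick,data,ping] C:[]
After 6 (send(from=B, to=A, msg='bye')): A:[bye] B:[start,tick,data,ping] C:[]
After 7 (send(from=A, to=B, msg='pong')): A:[bye] B:[start,tick,data,ping,pong] C:[]
After 8 (process(B)): A:[bye] B:[tick,data,ping,pong] C:[]
After 9 (send(from=A, to=C, msg='sync')): A:[bye] B:[tick,data,ping,pong] C:[sync]
After 10 (process(A)): A:[] B:[tick,data,ping,pong] C:[sync]
After 11 (send(from=B, to=A, msg='stop')): A:[stop] B:[tick,data,ping,pong] C:[sync]
After 12 (process(A)): A:[] B:[tick,data,ping,pong] C:[sync]

Answer: 2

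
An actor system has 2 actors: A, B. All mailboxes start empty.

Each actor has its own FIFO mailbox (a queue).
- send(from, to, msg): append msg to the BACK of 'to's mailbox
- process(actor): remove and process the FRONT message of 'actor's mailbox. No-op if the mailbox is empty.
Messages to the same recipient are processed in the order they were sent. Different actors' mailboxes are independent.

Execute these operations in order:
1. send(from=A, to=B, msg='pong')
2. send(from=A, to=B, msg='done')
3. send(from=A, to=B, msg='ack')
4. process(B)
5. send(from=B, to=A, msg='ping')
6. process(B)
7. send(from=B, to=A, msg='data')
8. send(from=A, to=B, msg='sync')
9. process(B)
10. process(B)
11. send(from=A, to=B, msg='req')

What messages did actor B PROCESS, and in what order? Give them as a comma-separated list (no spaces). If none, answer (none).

After 1 (send(from=A, to=B, msg='pong')): A:[] B:[pong]
After 2 (send(from=A, to=B, msg='done')): A:[] B:[pong,done]
After 3 (send(from=A, to=B, msg='ack')): A:[] B:[pong,done,ack]
After 4 (process(B)): A:[] B:[done,ack]
After 5 (send(from=B, to=A, msg='ping')): A:[ping] B:[done,ack]
After 6 (process(B)): A:[ping] B:[ack]
After 7 (send(from=B, to=A, msg='data')): A:[ping,data] B:[ack]
After 8 (send(from=A, to=B, msg='sync')): A:[ping,data] B:[ack,sync]
After 9 (process(B)): A:[ping,data] B:[sync]
After 10 (process(B)): A:[ping,data] B:[]
After 11 (send(from=A, to=B, msg='req')): A:[ping,data] B:[req]

Answer: pong,done,ack,sync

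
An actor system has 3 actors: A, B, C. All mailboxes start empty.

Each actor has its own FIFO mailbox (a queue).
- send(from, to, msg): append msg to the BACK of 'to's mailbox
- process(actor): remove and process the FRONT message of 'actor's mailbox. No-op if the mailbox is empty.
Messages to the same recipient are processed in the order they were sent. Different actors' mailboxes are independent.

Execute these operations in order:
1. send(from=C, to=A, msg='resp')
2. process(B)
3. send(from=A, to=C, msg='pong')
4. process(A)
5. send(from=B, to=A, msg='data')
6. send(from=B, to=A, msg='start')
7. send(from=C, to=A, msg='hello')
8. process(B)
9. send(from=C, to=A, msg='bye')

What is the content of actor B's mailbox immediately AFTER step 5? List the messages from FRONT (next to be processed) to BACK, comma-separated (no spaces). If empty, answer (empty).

After 1 (send(from=C, to=A, msg='resp')): A:[resp] B:[] C:[]
After 2 (process(B)): A:[resp] B:[] C:[]
After 3 (send(from=A, to=C, msg='pong')): A:[resp] B:[] C:[pong]
After 4 (process(A)): A:[] B:[] C:[pong]
After 5 (send(from=B, to=A, msg='data')): A:[data] B:[] C:[pong]

(empty)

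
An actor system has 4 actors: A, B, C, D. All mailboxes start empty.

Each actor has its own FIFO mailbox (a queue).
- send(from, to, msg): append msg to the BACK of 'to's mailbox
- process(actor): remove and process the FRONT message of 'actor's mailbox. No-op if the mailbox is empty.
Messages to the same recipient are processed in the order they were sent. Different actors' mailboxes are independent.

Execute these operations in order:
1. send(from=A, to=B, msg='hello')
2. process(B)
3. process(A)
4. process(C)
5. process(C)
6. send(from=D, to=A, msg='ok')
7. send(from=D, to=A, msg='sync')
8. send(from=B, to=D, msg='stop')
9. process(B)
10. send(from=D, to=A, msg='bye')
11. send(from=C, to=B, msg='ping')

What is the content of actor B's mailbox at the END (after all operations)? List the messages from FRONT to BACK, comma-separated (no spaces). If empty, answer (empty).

After 1 (send(from=A, to=B, msg='hello')): A:[] B:[hello] C:[] D:[]
After 2 (process(B)): A:[] B:[] C:[] D:[]
After 3 (process(A)): A:[] B:[] C:[] D:[]
After 4 (process(C)): A:[] B:[] C:[] D:[]
After 5 (process(C)): A:[] B:[] C:[] D:[]
After 6 (send(from=D, to=A, msg='ok')): A:[ok] B:[] C:[] D:[]
After 7 (send(from=D, to=A, msg='sync')): A:[ok,sync] B:[] C:[] D:[]
After 8 (send(from=B, to=D, msg='stop')): A:[ok,sync] B:[] C:[] D:[stop]
After 9 (process(B)): A:[ok,sync] B:[] C:[] D:[stop]
After 10 (send(from=D, to=A, msg='bye')): A:[ok,sync,bye] B:[] C:[] D:[stop]
After 11 (send(from=C, to=B, msg='ping')): A:[ok,sync,bye] B:[ping] C:[] D:[stop]

Answer: ping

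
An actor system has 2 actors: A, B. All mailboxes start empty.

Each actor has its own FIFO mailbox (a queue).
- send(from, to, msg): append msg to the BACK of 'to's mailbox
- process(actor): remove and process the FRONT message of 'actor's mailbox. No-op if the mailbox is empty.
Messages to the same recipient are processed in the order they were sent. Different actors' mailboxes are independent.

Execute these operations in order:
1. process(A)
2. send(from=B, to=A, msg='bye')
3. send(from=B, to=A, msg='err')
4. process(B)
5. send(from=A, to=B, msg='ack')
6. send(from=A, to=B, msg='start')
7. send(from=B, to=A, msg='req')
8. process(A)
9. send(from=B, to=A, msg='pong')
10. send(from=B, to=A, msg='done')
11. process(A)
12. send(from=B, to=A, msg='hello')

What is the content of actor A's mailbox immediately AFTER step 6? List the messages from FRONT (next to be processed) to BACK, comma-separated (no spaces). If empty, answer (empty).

After 1 (process(A)): A:[] B:[]
After 2 (send(from=B, to=A, msg='bye')): A:[bye] B:[]
After 3 (send(from=B, to=A, msg='err')): A:[bye,err] B:[]
After 4 (process(B)): A:[bye,err] B:[]
After 5 (send(from=A, to=B, msg='ack')): A:[bye,err] B:[ack]
After 6 (send(from=A, to=B, msg='start')): A:[bye,err] B:[ack,start]

bye,err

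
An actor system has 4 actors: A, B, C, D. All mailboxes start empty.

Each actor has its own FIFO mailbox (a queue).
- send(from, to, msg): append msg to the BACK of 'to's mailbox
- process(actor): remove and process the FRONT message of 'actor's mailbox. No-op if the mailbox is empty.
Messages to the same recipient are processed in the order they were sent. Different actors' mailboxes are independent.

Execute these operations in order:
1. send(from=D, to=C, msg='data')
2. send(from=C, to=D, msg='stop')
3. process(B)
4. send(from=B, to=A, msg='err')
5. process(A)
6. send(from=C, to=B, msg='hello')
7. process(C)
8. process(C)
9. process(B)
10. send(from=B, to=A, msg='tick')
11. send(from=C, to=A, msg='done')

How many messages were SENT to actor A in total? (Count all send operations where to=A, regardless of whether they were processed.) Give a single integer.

After 1 (send(from=D, to=C, msg='data')): A:[] B:[] C:[data] D:[]
After 2 (send(from=C, to=D, msg='stop')): A:[] B:[] C:[data] D:[stop]
After 3 (process(B)): A:[] B:[] C:[data] D:[stop]
After 4 (send(from=B, to=A, msg='err')): A:[err] B:[] C:[data] D:[stop]
After 5 (process(A)): A:[] B:[] C:[data] D:[stop]
After 6 (send(from=C, to=B, msg='hello')): A:[] B:[hello] C:[data] D:[stop]
After 7 (process(C)): A:[] B:[hello] C:[] D:[stop]
After 8 (process(C)): A:[] B:[hello] C:[] D:[stop]
After 9 (process(B)): A:[] B:[] C:[] D:[stop]
After 10 (send(from=B, to=A, msg='tick')): A:[tick] B:[] C:[] D:[stop]
After 11 (send(from=C, to=A, msg='done')): A:[tick,done] B:[] C:[] D:[stop]

Answer: 3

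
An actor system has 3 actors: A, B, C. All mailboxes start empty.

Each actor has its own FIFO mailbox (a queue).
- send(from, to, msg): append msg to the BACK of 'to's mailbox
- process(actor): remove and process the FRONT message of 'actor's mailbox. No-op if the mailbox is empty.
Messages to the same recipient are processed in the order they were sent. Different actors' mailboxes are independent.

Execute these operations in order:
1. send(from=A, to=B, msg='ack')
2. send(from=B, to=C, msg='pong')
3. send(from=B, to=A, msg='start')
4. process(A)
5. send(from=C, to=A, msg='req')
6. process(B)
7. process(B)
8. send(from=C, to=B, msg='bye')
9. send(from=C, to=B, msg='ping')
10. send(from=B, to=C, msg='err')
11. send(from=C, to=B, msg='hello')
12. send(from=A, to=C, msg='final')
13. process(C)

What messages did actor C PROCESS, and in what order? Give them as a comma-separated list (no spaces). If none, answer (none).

After 1 (send(from=A, to=B, msg='ack')): A:[] B:[ack] C:[]
After 2 (send(from=B, to=C, msg='pong')): A:[] B:[ack] C:[pong]
After 3 (send(from=B, to=A, msg='start')): A:[start] B:[ack] C:[pong]
After 4 (process(A)): A:[] B:[ack] C:[pong]
After 5 (send(from=C, to=A, msg='req')): A:[req] B:[ack] C:[pong]
After 6 (process(B)): A:[req] B:[] C:[pong]
After 7 (process(B)): A:[req] B:[] C:[pong]
After 8 (send(from=C, to=B, msg='bye')): A:[req] B:[bye] C:[pong]
After 9 (send(from=C, to=B, msg='ping')): A:[req] B:[bye,ping] C:[pong]
After 10 (send(from=B, to=C, msg='err')): A:[req] B:[bye,ping] C:[pong,err]
After 11 (send(from=C, to=B, msg='hello')): A:[req] B:[bye,ping,hello] C:[pong,err]
After 12 (send(from=A, to=C, msg='final')): A:[req] B:[bye,ping,hello] C:[pong,err,final]
After 13 (process(C)): A:[req] B:[bye,ping,hello] C:[err,final]

Answer: pong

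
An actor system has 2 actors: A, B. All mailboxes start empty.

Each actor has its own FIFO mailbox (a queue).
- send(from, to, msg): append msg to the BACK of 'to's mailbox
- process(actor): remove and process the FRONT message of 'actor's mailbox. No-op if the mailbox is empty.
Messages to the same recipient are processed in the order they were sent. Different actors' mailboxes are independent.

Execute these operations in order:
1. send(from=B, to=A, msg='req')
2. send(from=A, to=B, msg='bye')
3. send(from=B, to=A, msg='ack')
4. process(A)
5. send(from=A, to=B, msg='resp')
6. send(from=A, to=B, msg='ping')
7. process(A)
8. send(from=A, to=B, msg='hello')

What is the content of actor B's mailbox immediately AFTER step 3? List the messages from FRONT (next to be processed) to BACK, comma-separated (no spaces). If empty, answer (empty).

After 1 (send(from=B, to=A, msg='req')): A:[req] B:[]
After 2 (send(from=A, to=B, msg='bye')): A:[req] B:[bye]
After 3 (send(from=B, to=A, msg='ack')): A:[req,ack] B:[bye]

bye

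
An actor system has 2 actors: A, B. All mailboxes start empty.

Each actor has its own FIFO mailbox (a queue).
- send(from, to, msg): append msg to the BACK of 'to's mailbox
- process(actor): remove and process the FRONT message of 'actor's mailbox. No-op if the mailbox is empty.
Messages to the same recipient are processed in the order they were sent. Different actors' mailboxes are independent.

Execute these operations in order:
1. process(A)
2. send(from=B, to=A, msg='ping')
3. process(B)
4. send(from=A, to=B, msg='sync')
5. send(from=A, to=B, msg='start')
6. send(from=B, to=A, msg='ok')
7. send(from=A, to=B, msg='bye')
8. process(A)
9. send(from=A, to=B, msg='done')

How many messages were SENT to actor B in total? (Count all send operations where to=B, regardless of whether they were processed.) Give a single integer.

Answer: 4

Derivation:
After 1 (process(A)): A:[] B:[]
After 2 (send(from=B, to=A, msg='ping')): A:[ping] B:[]
After 3 (process(B)): A:[ping] B:[]
After 4 (send(from=A, to=B, msg='sync')): A:[ping] B:[sync]
After 5 (send(from=A, to=B, msg='start')): A:[ping] B:[sync,start]
After 6 (send(from=B, to=A, msg='ok')): A:[ping,ok] B:[sync,start]
After 7 (send(from=A, to=B, msg='bye')): A:[ping,ok] B:[sync,start,bye]
After 8 (process(A)): A:[ok] B:[sync,start,bye]
After 9 (send(from=A, to=B, msg='done')): A:[ok] B:[sync,start,bye,done]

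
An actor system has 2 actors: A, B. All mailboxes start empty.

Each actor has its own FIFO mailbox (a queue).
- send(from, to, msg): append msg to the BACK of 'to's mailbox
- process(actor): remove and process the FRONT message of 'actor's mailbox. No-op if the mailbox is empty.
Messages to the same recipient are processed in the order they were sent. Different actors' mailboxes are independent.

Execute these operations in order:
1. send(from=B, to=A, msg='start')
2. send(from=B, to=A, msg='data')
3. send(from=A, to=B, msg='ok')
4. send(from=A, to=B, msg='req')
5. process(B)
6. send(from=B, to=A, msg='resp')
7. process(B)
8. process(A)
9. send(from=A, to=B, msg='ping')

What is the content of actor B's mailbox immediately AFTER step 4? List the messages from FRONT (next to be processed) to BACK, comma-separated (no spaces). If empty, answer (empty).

After 1 (send(from=B, to=A, msg='start')): A:[start] B:[]
After 2 (send(from=B, to=A, msg='data')): A:[start,data] B:[]
After 3 (send(from=A, to=B, msg='ok')): A:[start,data] B:[ok]
After 4 (send(from=A, to=B, msg='req')): A:[start,data] B:[ok,req]

ok,req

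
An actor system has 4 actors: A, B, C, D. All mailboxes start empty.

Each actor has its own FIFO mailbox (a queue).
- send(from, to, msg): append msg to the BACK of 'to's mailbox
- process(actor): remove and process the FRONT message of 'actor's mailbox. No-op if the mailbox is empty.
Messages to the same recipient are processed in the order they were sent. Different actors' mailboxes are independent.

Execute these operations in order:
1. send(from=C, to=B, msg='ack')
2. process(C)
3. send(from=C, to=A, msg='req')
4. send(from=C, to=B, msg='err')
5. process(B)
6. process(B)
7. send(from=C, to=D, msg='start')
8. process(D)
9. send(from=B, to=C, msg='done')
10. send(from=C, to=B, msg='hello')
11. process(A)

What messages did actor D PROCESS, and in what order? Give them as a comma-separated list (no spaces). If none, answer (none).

Answer: start

Derivation:
After 1 (send(from=C, to=B, msg='ack')): A:[] B:[ack] C:[] D:[]
After 2 (process(C)): A:[] B:[ack] C:[] D:[]
After 3 (send(from=C, to=A, msg='req')): A:[req] B:[ack] C:[] D:[]
After 4 (send(from=C, to=B, msg='err')): A:[req] B:[ack,err] C:[] D:[]
After 5 (process(B)): A:[req] B:[err] C:[] D:[]
After 6 (process(B)): A:[req] B:[] C:[] D:[]
After 7 (send(from=C, to=D, msg='start')): A:[req] B:[] C:[] D:[start]
After 8 (process(D)): A:[req] B:[] C:[] D:[]
After 9 (send(from=B, to=C, msg='done')): A:[req] B:[] C:[done] D:[]
After 10 (send(from=C, to=B, msg='hello')): A:[req] B:[hello] C:[done] D:[]
After 11 (process(A)): A:[] B:[hello] C:[done] D:[]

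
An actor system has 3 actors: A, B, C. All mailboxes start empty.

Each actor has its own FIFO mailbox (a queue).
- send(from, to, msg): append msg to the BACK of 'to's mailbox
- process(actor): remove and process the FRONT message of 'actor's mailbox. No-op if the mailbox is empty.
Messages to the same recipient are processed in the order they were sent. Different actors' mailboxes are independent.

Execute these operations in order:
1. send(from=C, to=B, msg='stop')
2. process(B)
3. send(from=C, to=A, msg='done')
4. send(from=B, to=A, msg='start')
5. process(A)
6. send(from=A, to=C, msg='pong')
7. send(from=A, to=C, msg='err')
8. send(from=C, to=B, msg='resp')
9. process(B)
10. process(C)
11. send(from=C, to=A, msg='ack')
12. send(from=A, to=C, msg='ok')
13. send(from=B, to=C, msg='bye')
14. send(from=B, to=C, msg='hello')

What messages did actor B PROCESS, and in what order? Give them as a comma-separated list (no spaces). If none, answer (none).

After 1 (send(from=C, to=B, msg='stop')): A:[] B:[stop] C:[]
After 2 (process(B)): A:[] B:[] C:[]
After 3 (send(from=C, to=A, msg='done')): A:[done] B:[] C:[]
After 4 (send(from=B, to=A, msg='start')): A:[done,start] B:[] C:[]
After 5 (process(A)): A:[start] B:[] C:[]
After 6 (send(from=A, to=C, msg='pong')): A:[start] B:[] C:[pong]
After 7 (send(from=A, to=C, msg='err')): A:[start] B:[] C:[pong,err]
After 8 (send(from=C, to=B, msg='resp')): A:[start] B:[resp] C:[pong,err]
After 9 (process(B)): A:[start] B:[] C:[pong,err]
After 10 (process(C)): A:[start] B:[] C:[err]
After 11 (send(from=C, to=A, msg='ack')): A:[start,ack] B:[] C:[err]
After 12 (send(from=A, to=C, msg='ok')): A:[start,ack] B:[] C:[err,ok]
After 13 (send(from=B, to=C, msg='bye')): A:[start,ack] B:[] C:[err,ok,bye]
After 14 (send(from=B, to=C, msg='hello')): A:[start,ack] B:[] C:[err,ok,bye,hello]

Answer: stop,resp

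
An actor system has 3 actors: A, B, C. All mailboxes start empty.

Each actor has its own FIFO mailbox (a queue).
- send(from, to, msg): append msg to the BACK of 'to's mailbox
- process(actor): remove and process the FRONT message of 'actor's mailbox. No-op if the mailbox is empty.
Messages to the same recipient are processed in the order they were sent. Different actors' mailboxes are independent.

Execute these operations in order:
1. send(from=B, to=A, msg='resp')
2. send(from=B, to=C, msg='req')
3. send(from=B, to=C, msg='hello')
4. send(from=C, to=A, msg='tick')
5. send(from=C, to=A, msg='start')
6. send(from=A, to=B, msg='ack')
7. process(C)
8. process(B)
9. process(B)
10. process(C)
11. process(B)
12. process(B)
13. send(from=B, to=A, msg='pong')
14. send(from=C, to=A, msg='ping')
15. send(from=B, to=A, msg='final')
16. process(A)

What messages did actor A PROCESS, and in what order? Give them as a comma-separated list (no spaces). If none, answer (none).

Answer: resp

Derivation:
After 1 (send(from=B, to=A, msg='resp')): A:[resp] B:[] C:[]
After 2 (send(from=B, to=C, msg='req')): A:[resp] B:[] C:[req]
After 3 (send(from=B, to=C, msg='hello')): A:[resp] B:[] C:[req,hello]
After 4 (send(from=C, to=A, msg='tick')): A:[resp,tick] B:[] C:[req,hello]
After 5 (send(from=C, to=A, msg='start')): A:[resp,tick,start] B:[] C:[req,hello]
After 6 (send(from=A, to=B, msg='ack')): A:[resp,tick,start] B:[ack] C:[req,hello]
After 7 (process(C)): A:[resp,tick,start] B:[ack] C:[hello]
After 8 (process(B)): A:[resp,tick,start] B:[] C:[hello]
After 9 (process(B)): A:[resp,tick,start] B:[] C:[hello]
After 10 (process(C)): A:[resp,tick,start] B:[] C:[]
After 11 (process(B)): A:[resp,tick,start] B:[] C:[]
After 12 (process(B)): A:[resp,tick,start] B:[] C:[]
After 13 (send(from=B, to=A, msg='pong')): A:[resp,tick,start,pong] B:[] C:[]
After 14 (send(from=C, to=A, msg='ping')): A:[resp,tick,start,pong,ping] B:[] C:[]
After 15 (send(from=B, to=A, msg='final')): A:[resp,tick,start,pong,ping,final] B:[] C:[]
After 16 (process(A)): A:[tick,start,pong,ping,final] B:[] C:[]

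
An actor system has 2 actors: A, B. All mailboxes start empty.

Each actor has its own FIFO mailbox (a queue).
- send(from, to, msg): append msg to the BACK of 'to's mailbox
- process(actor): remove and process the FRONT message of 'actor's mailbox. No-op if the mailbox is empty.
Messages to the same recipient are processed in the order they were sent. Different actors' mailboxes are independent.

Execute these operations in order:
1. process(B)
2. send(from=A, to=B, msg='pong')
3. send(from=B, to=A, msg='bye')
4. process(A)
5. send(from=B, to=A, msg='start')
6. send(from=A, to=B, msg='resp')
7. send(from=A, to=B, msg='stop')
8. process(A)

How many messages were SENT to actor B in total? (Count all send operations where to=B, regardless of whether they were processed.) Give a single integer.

After 1 (process(B)): A:[] B:[]
After 2 (send(from=A, to=B, msg='pong')): A:[] B:[pong]
After 3 (send(from=B, to=A, msg='bye')): A:[bye] B:[pong]
After 4 (process(A)): A:[] B:[pong]
After 5 (send(from=B, to=A, msg='start')): A:[start] B:[pong]
After 6 (send(from=A, to=B, msg='resp')): A:[start] B:[pong,resp]
After 7 (send(from=A, to=B, msg='stop')): A:[start] B:[pong,resp,stop]
After 8 (process(A)): A:[] B:[pong,resp,stop]

Answer: 3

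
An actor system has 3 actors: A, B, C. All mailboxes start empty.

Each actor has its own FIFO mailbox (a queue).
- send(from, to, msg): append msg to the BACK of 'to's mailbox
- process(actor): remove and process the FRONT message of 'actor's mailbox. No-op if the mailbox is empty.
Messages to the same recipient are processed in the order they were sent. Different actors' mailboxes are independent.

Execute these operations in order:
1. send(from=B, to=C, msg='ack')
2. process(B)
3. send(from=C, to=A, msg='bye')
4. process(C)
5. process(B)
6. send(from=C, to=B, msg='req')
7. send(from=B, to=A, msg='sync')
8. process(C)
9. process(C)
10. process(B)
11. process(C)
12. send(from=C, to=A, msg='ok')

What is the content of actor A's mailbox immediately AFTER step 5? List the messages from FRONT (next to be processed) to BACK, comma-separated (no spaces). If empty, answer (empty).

After 1 (send(from=B, to=C, msg='ack')): A:[] B:[] C:[ack]
After 2 (process(B)): A:[] B:[] C:[ack]
After 3 (send(from=C, to=A, msg='bye')): A:[bye] B:[] C:[ack]
After 4 (process(C)): A:[bye] B:[] C:[]
After 5 (process(B)): A:[bye] B:[] C:[]

bye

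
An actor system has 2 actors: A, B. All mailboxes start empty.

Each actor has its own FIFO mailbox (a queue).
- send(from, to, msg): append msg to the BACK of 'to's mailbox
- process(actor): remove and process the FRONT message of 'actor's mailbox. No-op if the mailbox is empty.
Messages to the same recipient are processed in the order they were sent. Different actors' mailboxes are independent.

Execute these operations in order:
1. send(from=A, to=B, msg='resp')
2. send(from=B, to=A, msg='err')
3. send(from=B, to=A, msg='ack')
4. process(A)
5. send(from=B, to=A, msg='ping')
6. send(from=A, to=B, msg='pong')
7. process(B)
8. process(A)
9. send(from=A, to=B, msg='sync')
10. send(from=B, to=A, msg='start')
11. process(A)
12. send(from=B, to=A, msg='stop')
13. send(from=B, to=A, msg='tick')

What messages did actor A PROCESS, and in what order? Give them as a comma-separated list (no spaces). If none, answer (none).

Answer: err,ack,ping

Derivation:
After 1 (send(from=A, to=B, msg='resp')): A:[] B:[resp]
After 2 (send(from=B, to=A, msg='err')): A:[err] B:[resp]
After 3 (send(from=B, to=A, msg='ack')): A:[err,ack] B:[resp]
After 4 (process(A)): A:[ack] B:[resp]
After 5 (send(from=B, to=A, msg='ping')): A:[ack,ping] B:[resp]
After 6 (send(from=A, to=B, msg='pong')): A:[ack,ping] B:[resp,pong]
After 7 (process(B)): A:[ack,ping] B:[pong]
After 8 (process(A)): A:[ping] B:[pong]
After 9 (send(from=A, to=B, msg='sync')): A:[ping] B:[pong,sync]
After 10 (send(from=B, to=A, msg='start')): A:[ping,start] B:[pong,sync]
After 11 (process(A)): A:[start] B:[pong,sync]
After 12 (send(from=B, to=A, msg='stop')): A:[start,stop] B:[pong,sync]
After 13 (send(from=B, to=A, msg='tick')): A:[start,stop,tick] B:[pong,sync]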